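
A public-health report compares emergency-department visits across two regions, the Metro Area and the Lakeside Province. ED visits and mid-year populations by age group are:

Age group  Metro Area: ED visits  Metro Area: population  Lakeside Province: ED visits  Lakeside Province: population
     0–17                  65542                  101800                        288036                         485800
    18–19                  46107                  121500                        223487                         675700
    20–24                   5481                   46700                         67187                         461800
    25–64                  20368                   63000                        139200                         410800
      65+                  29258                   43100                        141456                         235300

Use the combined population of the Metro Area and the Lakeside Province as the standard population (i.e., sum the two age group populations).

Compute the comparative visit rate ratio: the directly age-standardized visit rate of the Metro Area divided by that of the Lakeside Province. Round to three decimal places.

Age-specific rates per 1000 for the Metro Area: 643.831, 379.481, 117.366, 323.302, 678.840.
For the Lakeside Province: 592.911, 330.749, 145.489, 338.851, 601.173.
Combined standard total = 2645500; weights = 0.2221, 0.3013, 0.1922, 0.1791, 0.1052.
The Metro Area: 0.2221×643.831 + 0.3013×379.481 + 0.1922×117.366 + 0.1791×323.302 + 0.1052×678.840 = 409.2564 per 1000.
The Lakeside Province: 0.2221×592.911 + 0.3013×330.749 + 0.1922×145.489 + 0.1791×338.851 + 0.1052×601.173 = 383.2783 per 1000.
Ratio = 409.2564 ÷ 383.2783 = 1.06778.

1.068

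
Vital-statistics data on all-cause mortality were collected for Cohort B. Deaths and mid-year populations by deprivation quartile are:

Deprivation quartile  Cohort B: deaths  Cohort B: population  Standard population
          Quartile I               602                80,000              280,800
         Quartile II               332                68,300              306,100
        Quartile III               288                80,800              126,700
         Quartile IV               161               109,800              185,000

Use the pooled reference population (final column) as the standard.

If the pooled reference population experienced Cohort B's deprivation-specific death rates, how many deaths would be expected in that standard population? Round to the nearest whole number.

4324

Deprivation-specific rates per 1,000 for Cohort B: 7.525, 4.861, 3.564, 1.466.
Expected deaths = Σ (standard pop × deprivation-specific rate ÷ 1,000)
= 280,800×7.525/1,000 + 306,100×4.861/1,000 + 126,700×3.564/1,000 + 185,000×1.466/1,000
= 2113.02 + 1487.92 + 451.60 + 271.27 = 4323.81.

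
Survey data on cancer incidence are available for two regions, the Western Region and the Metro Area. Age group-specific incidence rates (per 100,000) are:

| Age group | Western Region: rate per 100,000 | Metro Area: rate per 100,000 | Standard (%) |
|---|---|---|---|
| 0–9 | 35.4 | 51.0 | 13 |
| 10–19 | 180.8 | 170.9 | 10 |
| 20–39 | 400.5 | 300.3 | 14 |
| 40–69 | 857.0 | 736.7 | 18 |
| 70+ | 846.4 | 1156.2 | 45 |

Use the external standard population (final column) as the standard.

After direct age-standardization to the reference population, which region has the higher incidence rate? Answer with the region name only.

Metro Area

Standard weights: 0.13, 0.10, 0.14, 0.18, 0.45.
The Western Region: 0.1300×35.4 + 0.1000×180.8 + 0.1400×400.5 + 0.1800×857.0 + 0.4500×846.4 = 613.8920 per 100,000.
The Metro Area: 0.1300×51.0 + 0.1000×170.9 + 0.1400×300.3 + 0.1800×736.7 + 0.4500×1156.2 = 718.6580 per 100,000.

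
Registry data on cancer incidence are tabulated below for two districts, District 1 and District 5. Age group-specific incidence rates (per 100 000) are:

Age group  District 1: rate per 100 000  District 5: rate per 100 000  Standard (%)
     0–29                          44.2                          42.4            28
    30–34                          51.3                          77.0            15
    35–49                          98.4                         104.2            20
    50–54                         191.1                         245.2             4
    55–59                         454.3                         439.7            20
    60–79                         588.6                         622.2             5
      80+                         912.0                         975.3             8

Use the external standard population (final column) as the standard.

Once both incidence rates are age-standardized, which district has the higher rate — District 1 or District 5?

District 5

Standard weights: 0.28, 0.15, 0.20, 0.04, 0.20, 0.05, 0.08.
District 1: 0.2800×44.2 + 0.1500×51.3 + 0.2000×98.4 + 0.0400×191.1 + 0.2000×454.3 + 0.0500×588.6 + 0.0800×912.0 = 240.6450 per 100 000.
District 5: 0.2800×42.4 + 0.1500×77.0 + 0.2000×104.2 + 0.0400×245.2 + 0.2000×439.7 + 0.0500×622.2 + 0.0800×975.3 = 251.1440 per 100 000.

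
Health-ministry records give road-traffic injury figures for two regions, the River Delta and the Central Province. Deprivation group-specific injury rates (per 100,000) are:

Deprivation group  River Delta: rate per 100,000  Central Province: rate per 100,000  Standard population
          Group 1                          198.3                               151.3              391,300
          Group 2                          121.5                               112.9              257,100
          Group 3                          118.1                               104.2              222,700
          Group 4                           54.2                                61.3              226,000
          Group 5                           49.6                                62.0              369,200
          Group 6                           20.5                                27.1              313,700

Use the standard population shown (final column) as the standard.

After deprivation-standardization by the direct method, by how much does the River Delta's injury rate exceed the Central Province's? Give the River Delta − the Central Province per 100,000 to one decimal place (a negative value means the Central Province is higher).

8.7

Standard total = 1,780,000; weights = 0.2198, 0.1444, 0.1251, 0.1270, 0.2074, 0.1762.
The River Delta: 0.2198×198.3 + 0.1444×121.5 + 0.1251×118.1 + 0.1270×54.2 + 0.2074×49.6 + 0.1762×20.5 = 96.6998 per 100,000.
The Central Province: 0.2198×151.3 + 0.1444×112.9 + 0.1251×104.2 + 0.1270×61.3 + 0.2074×62.0 + 0.1762×27.1 = 88.0231 per 100,000.
Difference = 96.6998 − 88.0231 = 8.6767.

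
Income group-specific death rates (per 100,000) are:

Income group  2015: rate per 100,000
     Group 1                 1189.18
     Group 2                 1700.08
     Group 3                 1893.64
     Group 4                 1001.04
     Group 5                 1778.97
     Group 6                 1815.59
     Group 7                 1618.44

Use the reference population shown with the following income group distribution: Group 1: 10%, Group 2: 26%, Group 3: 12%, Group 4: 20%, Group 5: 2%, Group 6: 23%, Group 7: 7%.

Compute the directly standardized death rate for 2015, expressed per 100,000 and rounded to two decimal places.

1554.84

Standard weights: 0.10, 0.26, 0.12, 0.20, 0.02, 0.23, 0.07.
Standardized rate: 0.1000×1189.18 + 0.2600×1700.08 + 0.1200×1893.64 + 0.2000×1001.04 + 0.0200×1778.97 + 0.2300×1815.59 + 0.0700×1618.44 = 1554.8395 per 100,000.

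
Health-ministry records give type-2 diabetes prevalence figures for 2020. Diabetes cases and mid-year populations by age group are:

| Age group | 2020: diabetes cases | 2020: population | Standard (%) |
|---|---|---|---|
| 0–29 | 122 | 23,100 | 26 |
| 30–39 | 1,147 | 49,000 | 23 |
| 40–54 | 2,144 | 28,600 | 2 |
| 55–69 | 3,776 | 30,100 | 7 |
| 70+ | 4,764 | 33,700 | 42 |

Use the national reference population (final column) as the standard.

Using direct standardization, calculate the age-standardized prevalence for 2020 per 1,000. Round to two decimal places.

76.41

Age-specific rates per 1,000 for 2020: 5.281, 23.408, 74.965, 125.449, 141.365.
Standard weights: 0.26, 0.23, 0.02, 0.07, 0.42.
Standardized rate: 0.2600×5.281 + 0.2300×23.408 + 0.0200×74.965 + 0.0700×125.449 + 0.4200×141.365 = 76.4110 per 1,000.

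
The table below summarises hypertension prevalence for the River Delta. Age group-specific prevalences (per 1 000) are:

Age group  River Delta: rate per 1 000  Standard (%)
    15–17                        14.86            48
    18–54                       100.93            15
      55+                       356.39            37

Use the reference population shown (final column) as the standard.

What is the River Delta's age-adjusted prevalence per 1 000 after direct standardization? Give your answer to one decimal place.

Standard weights: 0.48, 0.15, 0.37.
Standardized rate: 0.4800×14.86 + 0.1500×100.93 + 0.3700×356.39 = 154.1366 per 1 000.

154.1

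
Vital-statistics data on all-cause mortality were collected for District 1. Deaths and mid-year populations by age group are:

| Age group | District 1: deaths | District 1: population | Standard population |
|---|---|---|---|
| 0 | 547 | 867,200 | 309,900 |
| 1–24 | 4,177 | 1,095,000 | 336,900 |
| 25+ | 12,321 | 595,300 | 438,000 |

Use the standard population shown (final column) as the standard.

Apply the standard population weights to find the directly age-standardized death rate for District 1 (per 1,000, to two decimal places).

Age-specific rates per 1,000 for District 1: 0.631, 3.815, 20.697.
Standard total = 1,084,800; weights = 0.2857, 0.3106, 0.4038.
Standardized rate: 0.2857×0.631 + 0.3106×3.815 + 0.4038×20.697 = 9.7216 per 1,000.

9.72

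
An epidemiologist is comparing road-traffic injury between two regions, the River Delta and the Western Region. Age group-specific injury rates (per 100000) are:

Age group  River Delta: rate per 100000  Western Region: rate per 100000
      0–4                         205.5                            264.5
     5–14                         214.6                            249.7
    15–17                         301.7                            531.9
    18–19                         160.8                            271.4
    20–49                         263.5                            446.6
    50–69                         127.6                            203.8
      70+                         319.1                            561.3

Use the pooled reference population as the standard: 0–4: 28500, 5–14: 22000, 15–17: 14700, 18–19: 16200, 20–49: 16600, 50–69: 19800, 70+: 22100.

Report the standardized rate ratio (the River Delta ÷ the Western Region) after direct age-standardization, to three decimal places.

Standard total = 139900; weights = 0.2037, 0.1573, 0.1051, 0.1158, 0.1187, 0.1415, 0.1580.
The River Delta: 0.2037×205.5 + 0.1573×214.6 + 0.1051×301.7 + 0.1158×160.8 + 0.1187×263.5 + 0.1415×127.6 + 0.1580×319.1 = 225.6654 per 100000.
The Western Region: 0.2037×264.5 + 0.1573×249.7 + 0.1051×531.9 + 0.1158×271.4 + 0.1187×446.6 + 0.1415×203.8 + 0.1580×561.3 = 350.9706 per 100000.
Ratio = 225.6654 ÷ 350.9706 = 0.64298.

0.643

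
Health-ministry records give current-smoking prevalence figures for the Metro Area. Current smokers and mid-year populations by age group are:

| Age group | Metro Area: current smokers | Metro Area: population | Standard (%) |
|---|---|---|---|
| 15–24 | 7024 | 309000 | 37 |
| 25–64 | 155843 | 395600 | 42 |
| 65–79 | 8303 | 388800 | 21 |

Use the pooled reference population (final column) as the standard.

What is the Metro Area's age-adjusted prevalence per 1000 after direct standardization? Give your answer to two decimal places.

Age-specific rates per 1000 for the Metro Area: 22.731, 393.941, 21.355.
Standard weights: 0.37, 0.42, 0.21.
Standardized rate: 0.3700×22.731 + 0.4200×393.941 + 0.2100×21.355 = 178.3504 per 1000.

178.35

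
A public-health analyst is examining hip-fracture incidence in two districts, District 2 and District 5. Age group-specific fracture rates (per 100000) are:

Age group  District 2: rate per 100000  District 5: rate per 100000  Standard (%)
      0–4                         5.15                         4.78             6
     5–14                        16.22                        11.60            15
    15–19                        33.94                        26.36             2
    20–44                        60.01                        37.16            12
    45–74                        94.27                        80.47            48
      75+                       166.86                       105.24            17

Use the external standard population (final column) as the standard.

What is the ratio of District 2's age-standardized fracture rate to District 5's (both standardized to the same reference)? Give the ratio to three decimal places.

1.326

Standard weights: 0.06, 0.15, 0.02, 0.12, 0.48, 0.17.
District 2: 0.0600×5.15 + 0.1500×16.22 + 0.0200×33.94 + 0.1200×60.01 + 0.4800×94.27 + 0.1700×166.86 = 84.2378 per 100000.
District 5: 0.0600×4.78 + 0.1500×11.60 + 0.0200×26.36 + 0.1200×37.16 + 0.4800×80.47 + 0.1700×105.24 = 63.5296 per 100000.
Ratio = 84.2378 ÷ 63.5296 = 1.32596.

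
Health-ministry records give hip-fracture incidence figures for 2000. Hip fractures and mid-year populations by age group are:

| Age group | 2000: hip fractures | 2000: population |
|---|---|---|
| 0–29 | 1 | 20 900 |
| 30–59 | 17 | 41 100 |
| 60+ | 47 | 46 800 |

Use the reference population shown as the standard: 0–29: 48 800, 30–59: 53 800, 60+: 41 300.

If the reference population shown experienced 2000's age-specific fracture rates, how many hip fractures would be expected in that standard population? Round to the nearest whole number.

66

Age-specific rates per 100 000 for 2000: 4.78, 41.36, 100.43.
Expected hip fractures = Σ (standard pop × age-specific rate ÷ 100 000)
= 48 800×4.78/100 000 + 53 800×41.36/100 000 + 41 300×100.43/100 000
= 2.33 + 22.25 + 41.48 = 66.06.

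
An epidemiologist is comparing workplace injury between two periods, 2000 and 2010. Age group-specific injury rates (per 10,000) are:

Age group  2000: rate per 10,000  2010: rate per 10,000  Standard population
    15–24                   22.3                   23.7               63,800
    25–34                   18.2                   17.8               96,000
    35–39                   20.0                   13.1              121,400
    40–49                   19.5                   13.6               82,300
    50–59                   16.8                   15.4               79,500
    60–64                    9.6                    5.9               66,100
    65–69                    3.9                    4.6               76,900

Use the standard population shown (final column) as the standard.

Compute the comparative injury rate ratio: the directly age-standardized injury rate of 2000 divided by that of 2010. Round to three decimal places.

Standard total = 586,000; weights = 0.1089, 0.1638, 0.2072, 0.1404, 0.1357, 0.1128, 0.1312.
2000: 0.1089×22.3 + 0.1638×18.2 + 0.2072×20.0 + 0.1404×19.5 + 0.1357×16.8 + 0.1128×9.6 + 0.1312×3.9 = 16.1653 per 10,000.
2010: 0.1089×23.7 + 0.1638×17.8 + 0.2072×13.1 + 0.1404×13.6 + 0.1357×15.4 + 0.1128×5.9 + 0.1312×4.6 = 13.4787 per 10,000.
Ratio = 16.1653 ÷ 13.4787 = 1.19932.

1.199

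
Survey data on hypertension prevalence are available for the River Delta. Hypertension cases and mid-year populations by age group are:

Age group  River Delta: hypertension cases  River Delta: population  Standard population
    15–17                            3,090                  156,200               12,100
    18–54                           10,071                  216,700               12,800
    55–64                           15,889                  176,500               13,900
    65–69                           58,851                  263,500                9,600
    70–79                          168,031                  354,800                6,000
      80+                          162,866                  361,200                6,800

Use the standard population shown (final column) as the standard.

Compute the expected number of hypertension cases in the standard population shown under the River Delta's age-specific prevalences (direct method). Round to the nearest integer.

Age-specific rates per 1,000 for the River Delta: 19.782, 46.474, 90.023, 223.343, 473.594, 450.903.
Expected hypertension cases = Σ (standard pop × age-specific rate ÷ 1,000)
= 12,100×19.782/1,000 + 12,800×46.474/1,000 + 13,900×90.023/1,000 + 9,600×223.343/1,000 + 6,000×473.594/1,000 + 6,800×450.903/1,000
= 239.37 + 594.87 + 1251.32 + 2144.10 + 2841.56 + 3066.14 = 10137.35.

10137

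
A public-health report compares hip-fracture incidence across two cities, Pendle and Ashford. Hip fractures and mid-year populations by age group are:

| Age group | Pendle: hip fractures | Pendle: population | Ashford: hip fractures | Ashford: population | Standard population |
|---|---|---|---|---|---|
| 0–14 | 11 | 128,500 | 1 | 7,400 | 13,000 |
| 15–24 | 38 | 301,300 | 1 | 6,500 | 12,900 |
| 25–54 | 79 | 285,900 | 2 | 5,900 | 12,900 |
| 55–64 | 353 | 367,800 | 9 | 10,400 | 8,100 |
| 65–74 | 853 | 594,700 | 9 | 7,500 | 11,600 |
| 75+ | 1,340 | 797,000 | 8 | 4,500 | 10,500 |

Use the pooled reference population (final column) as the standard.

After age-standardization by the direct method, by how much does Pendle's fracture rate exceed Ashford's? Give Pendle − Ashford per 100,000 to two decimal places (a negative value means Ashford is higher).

Age-specific rates per 100,000 for Pendle: 8.56, 12.61, 27.63, 95.98, 143.43, 168.13.
For Ashford: 13.51, 15.38, 33.90, 86.54, 120.00, 177.78.
Standard total = 69,000; weights = 0.1884, 0.1870, 0.1870, 0.1174, 0.1681, 0.1522.
Pendle: 0.1884×8.56 + 0.1870×12.61 + 0.1870×27.63 + 0.1174×95.98 + 0.1681×143.43 + 0.1522×168.13 = 70.1020 per 100,000.
Ashford: 0.1884×13.51 + 0.1870×15.38 + 0.1870×33.90 + 0.1174×86.54 + 0.1681×120.00 + 0.1522×177.78 = 69.1457 per 100,000.
Difference = 70.1020 − 69.1457 = 0.9563.

0.96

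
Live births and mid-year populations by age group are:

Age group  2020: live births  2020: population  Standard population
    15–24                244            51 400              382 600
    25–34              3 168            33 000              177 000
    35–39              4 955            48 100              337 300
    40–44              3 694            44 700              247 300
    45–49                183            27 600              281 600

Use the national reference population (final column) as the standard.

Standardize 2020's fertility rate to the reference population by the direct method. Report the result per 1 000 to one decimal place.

Age-specific rates per 1 000 for 2020: 4.747, 96.000, 103.015, 82.640, 6.630.
Standard total = 1 425 800; weights = 0.2683, 0.1241, 0.2366, 0.1734, 0.1975.
Standardized rate: 0.2683×4.747 + 0.1241×96.000 + 0.2366×103.015 + 0.1734×82.640 + 0.1975×6.630 = 53.2045 per 1 000.

53.2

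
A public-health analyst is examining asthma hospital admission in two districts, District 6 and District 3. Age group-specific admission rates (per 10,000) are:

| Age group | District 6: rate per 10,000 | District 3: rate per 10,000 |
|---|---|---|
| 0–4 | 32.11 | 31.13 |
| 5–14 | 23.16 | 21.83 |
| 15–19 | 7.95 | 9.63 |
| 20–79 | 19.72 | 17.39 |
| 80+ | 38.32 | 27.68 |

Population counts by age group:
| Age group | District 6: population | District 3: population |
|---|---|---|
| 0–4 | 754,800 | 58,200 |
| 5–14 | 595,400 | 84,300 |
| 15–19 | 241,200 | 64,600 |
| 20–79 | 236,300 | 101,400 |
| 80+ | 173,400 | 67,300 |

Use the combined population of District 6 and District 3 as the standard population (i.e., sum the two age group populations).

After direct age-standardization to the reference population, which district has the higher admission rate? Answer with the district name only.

Combined standard total = 2,376,900; weights = 0.3420, 0.2860, 0.1287, 0.1421, 0.1013.
District 6: 0.3420×32.11 + 0.2860×23.16 + 0.1287×7.95 + 0.1421×19.72 + 0.1013×38.32 = 25.3109 per 10,000.
District 3: 0.3420×31.13 + 0.2860×21.83 + 0.1287×9.63 + 0.1421×17.39 + 0.1013×27.68 = 23.4030 per 10,000.

District 6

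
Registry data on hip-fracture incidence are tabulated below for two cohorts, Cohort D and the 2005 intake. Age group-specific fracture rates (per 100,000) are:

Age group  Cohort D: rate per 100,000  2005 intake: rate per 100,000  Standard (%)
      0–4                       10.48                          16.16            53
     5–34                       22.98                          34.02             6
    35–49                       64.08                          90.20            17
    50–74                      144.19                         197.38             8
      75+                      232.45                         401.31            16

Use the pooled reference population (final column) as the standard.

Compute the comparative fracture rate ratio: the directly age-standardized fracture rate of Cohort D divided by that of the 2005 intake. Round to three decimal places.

Standard weights: 0.53, 0.06, 0.17, 0.08, 0.16.
Cohort D: 0.5300×10.48 + 0.0600×22.98 + 0.1700×64.08 + 0.0800×144.19 + 0.1600×232.45 = 66.5540 per 100,000.
The 2005 intake: 0.5300×16.16 + 0.0600×34.02 + 0.1700×90.20 + 0.0800×197.38 + 0.1600×401.31 = 105.9400 per 100,000.
Ratio = 66.5540 ÷ 105.9400 = 0.62822.

0.628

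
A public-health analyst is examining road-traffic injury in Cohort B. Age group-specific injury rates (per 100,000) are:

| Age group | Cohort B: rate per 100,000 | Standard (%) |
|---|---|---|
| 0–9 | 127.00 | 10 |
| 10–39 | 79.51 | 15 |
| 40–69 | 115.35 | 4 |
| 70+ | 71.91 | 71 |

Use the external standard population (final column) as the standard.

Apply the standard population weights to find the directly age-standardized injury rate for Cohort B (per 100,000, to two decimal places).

80.30

Standard weights: 0.10, 0.15, 0.04, 0.71.
Standardized rate: 0.1000×127.00 + 0.1500×79.51 + 0.0400×115.35 + 0.7100×71.91 = 80.2966 per 100,000.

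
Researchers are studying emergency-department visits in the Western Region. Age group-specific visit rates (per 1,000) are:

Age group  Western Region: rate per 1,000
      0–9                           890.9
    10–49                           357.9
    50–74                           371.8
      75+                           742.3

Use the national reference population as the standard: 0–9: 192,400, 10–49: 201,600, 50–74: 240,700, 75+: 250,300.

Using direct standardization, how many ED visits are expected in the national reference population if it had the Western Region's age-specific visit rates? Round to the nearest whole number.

518852

Expected ED visits = Σ (standard pop × age-specific rate ÷ 1,000)
= 192,400×890.9/1,000 + 201,600×357.9/1,000 + 240,700×371.8/1,000 + 250,300×742.3/1,000
= 171409.16 + 72152.64 + 89492.26 + 185797.69 = 518851.75.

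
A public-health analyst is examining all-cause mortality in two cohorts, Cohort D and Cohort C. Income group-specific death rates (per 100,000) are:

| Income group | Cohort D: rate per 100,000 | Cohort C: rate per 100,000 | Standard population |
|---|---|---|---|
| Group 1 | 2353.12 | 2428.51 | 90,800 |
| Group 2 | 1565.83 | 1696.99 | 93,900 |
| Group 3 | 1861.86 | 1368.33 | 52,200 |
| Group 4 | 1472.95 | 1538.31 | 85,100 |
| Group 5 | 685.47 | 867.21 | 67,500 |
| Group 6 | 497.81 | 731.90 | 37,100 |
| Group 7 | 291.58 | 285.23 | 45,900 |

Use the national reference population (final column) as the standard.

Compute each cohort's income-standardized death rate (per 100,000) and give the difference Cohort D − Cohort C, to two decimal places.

Standard total = 472,500; weights = 0.1922, 0.1987, 0.1105, 0.1801, 0.1429, 0.0785, 0.0971.
Cohort D: 0.1922×2353.12 + 0.1987×1565.83 + 0.1105×1861.86 + 0.1801×1472.95 + 0.1429×685.47 + 0.0785×497.81 + 0.0971×291.58 = 1399.6897 per 100,000.
Cohort C: 0.1922×2428.51 + 0.1987×1696.99 + 0.1105×1368.33 + 0.1801×1538.31 + 0.1429×867.21 + 0.0785×731.90 + 0.0971×285.23 = 1441.2176 per 100,000.
Difference = 1399.6897 − 1441.2176 = -41.5279.

-41.53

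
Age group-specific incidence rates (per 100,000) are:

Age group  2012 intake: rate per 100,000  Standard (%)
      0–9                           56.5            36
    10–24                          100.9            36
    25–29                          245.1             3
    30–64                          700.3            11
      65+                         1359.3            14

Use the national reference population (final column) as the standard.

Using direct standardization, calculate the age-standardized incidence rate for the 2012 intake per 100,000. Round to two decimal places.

Standard weights: 0.36, 0.36, 0.03, 0.11, 0.14.
Standardized rate: 0.3600×56.5 + 0.3600×100.9 + 0.0300×245.1 + 0.1100×700.3 + 0.1400×1359.3 = 331.3520 per 100,000.

331.35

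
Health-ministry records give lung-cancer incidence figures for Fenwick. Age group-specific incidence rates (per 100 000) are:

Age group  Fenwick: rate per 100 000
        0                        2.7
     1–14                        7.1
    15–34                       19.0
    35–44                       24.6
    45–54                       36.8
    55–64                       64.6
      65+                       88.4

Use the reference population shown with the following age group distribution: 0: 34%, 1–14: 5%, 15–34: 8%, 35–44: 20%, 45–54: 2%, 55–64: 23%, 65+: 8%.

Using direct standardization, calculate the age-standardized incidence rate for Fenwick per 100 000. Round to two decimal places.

30.38

Standard weights: 0.34, 0.05, 0.08, 0.20, 0.02, 0.23, 0.08.
Standardized rate: 0.3400×2.7 + 0.0500×7.1 + 0.0800×19.0 + 0.2000×24.6 + 0.0200×36.8 + 0.2300×64.6 + 0.0800×88.4 = 30.3790 per 100 000.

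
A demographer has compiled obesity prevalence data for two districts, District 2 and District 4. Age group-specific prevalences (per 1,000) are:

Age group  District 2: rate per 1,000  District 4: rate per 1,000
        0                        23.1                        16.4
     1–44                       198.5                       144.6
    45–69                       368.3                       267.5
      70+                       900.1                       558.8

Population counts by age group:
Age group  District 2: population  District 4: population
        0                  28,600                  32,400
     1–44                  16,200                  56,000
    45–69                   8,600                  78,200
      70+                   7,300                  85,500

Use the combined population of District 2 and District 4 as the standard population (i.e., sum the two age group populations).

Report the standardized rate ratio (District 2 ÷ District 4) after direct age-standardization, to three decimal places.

1.517

Combined standard total = 312,800; weights = 0.1950, 0.2308, 0.2775, 0.2967.
District 2: 0.1950×23.1 + 0.2308×198.5 + 0.2775×368.3 + 0.2967×900.1 = 419.5605 per 1,000.
District 4: 0.1950×16.4 + 0.2308×144.6 + 0.2775×267.5 + 0.2967×558.8 = 276.5862 per 1,000.
Ratio = 419.5605 ÷ 276.5862 = 1.51692.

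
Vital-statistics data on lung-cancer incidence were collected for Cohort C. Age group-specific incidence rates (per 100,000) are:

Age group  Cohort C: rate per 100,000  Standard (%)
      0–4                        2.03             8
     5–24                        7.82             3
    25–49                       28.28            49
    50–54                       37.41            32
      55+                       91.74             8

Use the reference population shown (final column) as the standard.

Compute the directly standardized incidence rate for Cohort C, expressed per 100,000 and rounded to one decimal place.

Standard weights: 0.08, 0.03, 0.49, 0.32, 0.08.
Standardized rate: 0.0800×2.03 + 0.0300×7.82 + 0.4900×28.28 + 0.3200×37.41 + 0.0800×91.74 = 33.5646 per 100,000.

33.6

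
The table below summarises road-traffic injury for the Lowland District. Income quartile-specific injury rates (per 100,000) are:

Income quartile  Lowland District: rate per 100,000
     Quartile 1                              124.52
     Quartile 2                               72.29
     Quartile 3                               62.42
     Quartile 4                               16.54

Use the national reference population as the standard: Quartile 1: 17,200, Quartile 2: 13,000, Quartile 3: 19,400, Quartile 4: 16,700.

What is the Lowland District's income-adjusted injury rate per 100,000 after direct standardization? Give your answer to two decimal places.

Standard total = 66,300; weights = 0.2594, 0.1961, 0.2926, 0.2519.
Standardized rate: 0.2594×124.52 + 0.1961×72.29 + 0.2926×62.42 + 0.2519×16.54 = 68.9092 per 100,000.

68.91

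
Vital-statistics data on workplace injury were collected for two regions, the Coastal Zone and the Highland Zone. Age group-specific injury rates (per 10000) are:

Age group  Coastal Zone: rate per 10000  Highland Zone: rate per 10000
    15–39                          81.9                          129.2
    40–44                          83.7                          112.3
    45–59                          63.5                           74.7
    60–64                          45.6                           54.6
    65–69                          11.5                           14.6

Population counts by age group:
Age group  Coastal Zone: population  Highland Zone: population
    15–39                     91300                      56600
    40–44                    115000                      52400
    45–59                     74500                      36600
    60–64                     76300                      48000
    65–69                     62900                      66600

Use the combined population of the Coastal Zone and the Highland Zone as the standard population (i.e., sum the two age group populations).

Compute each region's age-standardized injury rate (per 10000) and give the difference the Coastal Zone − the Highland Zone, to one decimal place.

Combined standard total = 680200; weights = 0.2174, 0.2461, 0.1633, 0.1827, 0.1904.
The Coastal Zone: 0.2174×81.9 + 0.2461×83.7 + 0.1633×63.5 + 0.1827×45.6 + 0.1904×11.5 = 59.3010 per 10000.
The Highland Zone: 0.2174×129.2 + 0.2461×112.3 + 0.1633×74.7 + 0.1827×54.6 + 0.1904×14.6 = 80.6885 per 10000.
Difference = 59.3010 − 80.6885 = -21.3875.

-21.4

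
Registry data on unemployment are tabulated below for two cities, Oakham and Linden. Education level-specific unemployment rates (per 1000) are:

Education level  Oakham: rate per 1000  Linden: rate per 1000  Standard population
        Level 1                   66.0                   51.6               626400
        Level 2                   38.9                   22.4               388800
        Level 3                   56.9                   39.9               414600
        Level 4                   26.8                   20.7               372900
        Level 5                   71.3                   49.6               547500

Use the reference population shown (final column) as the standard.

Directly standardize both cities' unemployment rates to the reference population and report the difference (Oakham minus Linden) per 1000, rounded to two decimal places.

Standard total = 2350200; weights = 0.2665, 0.1654, 0.1764, 0.1587, 0.2330.
Oakham: 0.2665×66.0 + 0.1654×38.9 + 0.1764×56.9 + 0.1587×26.8 + 0.2330×71.3 = 54.9264 per 1000.
Linden: 0.2665×51.6 + 0.1654×22.4 + 0.1764×39.9 + 0.1587×20.7 + 0.2330×49.6 = 39.3366 per 1000.
Difference = 54.9264 − 39.3366 = 15.5897.

15.59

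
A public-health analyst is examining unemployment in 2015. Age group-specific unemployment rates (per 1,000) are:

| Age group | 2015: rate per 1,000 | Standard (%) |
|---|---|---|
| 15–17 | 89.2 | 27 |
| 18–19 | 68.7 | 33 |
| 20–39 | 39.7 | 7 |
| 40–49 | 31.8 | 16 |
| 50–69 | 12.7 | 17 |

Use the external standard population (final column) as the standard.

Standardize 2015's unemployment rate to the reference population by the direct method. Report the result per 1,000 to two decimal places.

56.78

Standard weights: 0.27, 0.33, 0.07, 0.16, 0.17.
Standardized rate: 0.2700×89.2 + 0.3300×68.7 + 0.0700×39.7 + 0.1600×31.8 + 0.1700×12.7 = 56.7810 per 1,000.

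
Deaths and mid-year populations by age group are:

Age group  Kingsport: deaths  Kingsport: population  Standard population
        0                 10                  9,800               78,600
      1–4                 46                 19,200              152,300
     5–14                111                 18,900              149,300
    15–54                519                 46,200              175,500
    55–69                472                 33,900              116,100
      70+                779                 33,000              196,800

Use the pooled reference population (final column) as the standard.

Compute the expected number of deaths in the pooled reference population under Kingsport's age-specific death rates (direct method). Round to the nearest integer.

Age-specific rates per 1,000 for Kingsport: 1.020, 2.396, 5.873, 11.234, 13.923, 23.606.
Expected deaths = Σ (standard pop × age-specific rate ÷ 1,000)
= 78,600×1.020/1,000 + 152,300×2.396/1,000 + 149,300×5.873/1,000 + 175,500×11.234/1,000 + 116,100×13.923/1,000 + 196,800×23.606/1,000
= 80.20 + 364.89 + 876.84 + 1971.53 + 1616.50 + 4645.67 = 9555.63.

9556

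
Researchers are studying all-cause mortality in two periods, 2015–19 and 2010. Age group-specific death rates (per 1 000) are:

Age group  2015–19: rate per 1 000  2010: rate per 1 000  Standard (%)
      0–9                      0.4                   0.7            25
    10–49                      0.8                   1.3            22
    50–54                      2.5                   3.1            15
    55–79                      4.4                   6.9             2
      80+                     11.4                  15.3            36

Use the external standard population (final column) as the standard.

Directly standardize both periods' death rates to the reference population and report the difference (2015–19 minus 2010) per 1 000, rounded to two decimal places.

Standard weights: 0.25, 0.22, 0.15, 0.02, 0.36.
2015–19: 0.2500×0.4 + 0.2200×0.8 + 0.1500×2.5 + 0.0200×4.4 + 0.3600×11.4 = 4.8430 per 1 000.
2010: 0.2500×0.7 + 0.2200×1.3 + 0.1500×3.1 + 0.0200×6.9 + 0.3600×15.3 = 6.5720 per 1 000.
Difference = 4.8430 − 6.5720 = -1.7290.

-1.73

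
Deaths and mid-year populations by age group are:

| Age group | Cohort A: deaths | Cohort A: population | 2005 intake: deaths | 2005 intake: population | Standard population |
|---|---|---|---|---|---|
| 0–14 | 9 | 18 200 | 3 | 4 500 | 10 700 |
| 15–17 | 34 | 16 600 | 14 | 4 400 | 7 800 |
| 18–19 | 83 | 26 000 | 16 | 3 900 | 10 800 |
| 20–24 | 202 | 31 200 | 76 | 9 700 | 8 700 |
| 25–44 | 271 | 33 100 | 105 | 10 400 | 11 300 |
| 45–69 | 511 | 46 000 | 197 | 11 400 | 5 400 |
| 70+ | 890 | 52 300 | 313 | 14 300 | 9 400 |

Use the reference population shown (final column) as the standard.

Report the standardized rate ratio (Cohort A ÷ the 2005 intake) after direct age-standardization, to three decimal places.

Age-specific rates per 100 000 for Cohort A: 49.45, 204.82, 319.23, 647.44, 818.73, 1110.87, 1701.72.
For the 2005 intake: 66.67, 318.18, 410.26, 783.51, 1009.62, 1728.07, 2188.81.
Standard total = 64 100; weights = 0.1669, 0.1217, 0.1685, 0.1357, 0.1763, 0.0842, 0.1466.
Cohort A: 0.1669×49.45 + 0.1217×204.82 + 0.1685×319.23 + 0.1357×647.44 + 0.1763×818.73 + 0.0842×1110.87 + 0.1466×1701.72 = 662.3031 per 100 000.
The 2005 intake: 0.1669×66.67 + 0.1217×318.18 + 0.1685×410.26 + 0.1357×783.51 + 0.1763×1009.62 + 0.0842×1728.07 + 0.1466×2188.81 = 869.8514 per 100 000.
Ratio = 662.3031 ÷ 869.8514 = 0.76140.

0.761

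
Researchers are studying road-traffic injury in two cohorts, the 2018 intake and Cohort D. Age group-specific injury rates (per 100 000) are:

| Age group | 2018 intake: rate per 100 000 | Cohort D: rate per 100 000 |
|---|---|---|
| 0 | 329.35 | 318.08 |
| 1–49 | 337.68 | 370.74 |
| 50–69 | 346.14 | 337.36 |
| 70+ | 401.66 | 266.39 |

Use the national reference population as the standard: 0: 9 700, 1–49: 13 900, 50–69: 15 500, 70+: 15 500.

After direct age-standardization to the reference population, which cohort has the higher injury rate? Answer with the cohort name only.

Standard total = 54 600; weights = 0.1777, 0.2546, 0.2839, 0.2839.
The 2018 intake: 0.1777×329.35 + 0.2546×337.68 + 0.2839×346.14 + 0.2839×401.66 = 356.7646 per 100 000.
Cohort D: 0.1777×318.08 + 0.2546×370.74 + 0.2839×337.36 + 0.2839×266.39 = 322.2855 per 100 000.

2018 intake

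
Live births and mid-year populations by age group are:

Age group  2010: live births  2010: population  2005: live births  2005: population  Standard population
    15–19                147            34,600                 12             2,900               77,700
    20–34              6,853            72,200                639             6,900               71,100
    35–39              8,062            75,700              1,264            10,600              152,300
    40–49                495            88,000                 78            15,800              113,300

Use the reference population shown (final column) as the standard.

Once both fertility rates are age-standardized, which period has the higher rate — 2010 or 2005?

2005

Age-specific rates per 1,000 for 2010: 4.249, 94.917, 106.499, 5.625.
For 2005: 4.138, 92.609, 119.245, 4.937.
Standard total = 414,400; weights = 0.1875, 0.1716, 0.3675, 0.2734.
2010: 0.1875×4.249 + 0.1716×94.917 + 0.3675×106.499 + 0.2734×5.625 = 57.7603 per 1,000.
2005: 0.1875×4.138 + 0.1716×92.609 + 0.3675×119.245 + 0.2734×4.937 = 61.8397 per 1,000.
The crude rates (57.51 vs 55.06) would put 2010 higher, but that reflects its age composition; once standardized to a common age structure, 2005 has the higher underlying rate.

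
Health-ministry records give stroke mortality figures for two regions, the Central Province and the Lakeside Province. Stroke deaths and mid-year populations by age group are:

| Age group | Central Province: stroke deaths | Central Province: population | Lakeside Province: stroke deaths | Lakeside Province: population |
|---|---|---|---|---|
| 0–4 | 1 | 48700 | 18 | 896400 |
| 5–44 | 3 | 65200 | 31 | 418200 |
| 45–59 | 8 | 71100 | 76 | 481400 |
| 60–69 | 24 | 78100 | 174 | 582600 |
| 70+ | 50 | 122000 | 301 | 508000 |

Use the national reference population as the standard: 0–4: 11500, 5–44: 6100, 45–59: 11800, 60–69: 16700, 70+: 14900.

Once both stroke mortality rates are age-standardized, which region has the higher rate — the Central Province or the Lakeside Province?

Lakeside Province

Age-specific rates per 100000 for the Central Province: 2.05, 4.60, 11.25, 30.73, 40.98.
For the Lakeside Province: 2.01, 7.41, 15.79, 29.87, 59.25.
Standard total = 61000; weights = 0.1885, 0.1000, 0.1934, 0.2738, 0.2443.
The Central Province: 0.1885×2.05 + 0.1000×4.60 + 0.1934×11.25 + 0.2738×30.73 + 0.2443×40.98 = 21.4475 per 100000.
The Lakeside Province: 0.1885×2.01 + 0.1000×7.41 + 0.1934×15.79 + 0.2738×29.87 + 0.2443×59.25 = 26.8233 per 100000.
The crude rates (22.33 vs 20.79) would put the Central Province higher, but that reflects its age composition; once standardized to a common age structure, the Lakeside Province has the higher underlying rate.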